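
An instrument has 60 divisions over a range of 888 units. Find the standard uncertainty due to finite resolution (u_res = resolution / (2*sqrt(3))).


resolution = range / divisions
resolution = 888 / 60 = 14.8
u_res = resolution / (2*sqrt(3))
u_res = 14.8 / 3.4641016
u_res = 4.2724

4.2724


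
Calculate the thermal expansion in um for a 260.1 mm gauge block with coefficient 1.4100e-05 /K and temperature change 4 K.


dL = L * alpha * dT
= 260.1 * 1.4100e-05 * 4
= 0.0146696 mm
dL_um = 0.0146696 * 1000 = 14.6696 um

14.6696


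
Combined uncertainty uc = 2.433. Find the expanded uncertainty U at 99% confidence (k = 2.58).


U = k * uc
U = 2.58 * 2.433
U = 6.2771

6.2771


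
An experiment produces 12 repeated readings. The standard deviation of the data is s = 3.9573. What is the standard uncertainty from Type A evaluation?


u_A = s / sqrt(n)
u_A = 3.9573 / sqrt(12)
u_A = 3.9573 / 3.4641016
u_A = 1.1424

1.1424


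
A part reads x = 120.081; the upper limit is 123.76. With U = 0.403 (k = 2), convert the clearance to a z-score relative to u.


u = U / k = 0.403 / 2 = 0.2015
margin = |USL - x| = |123.76 - 120.081| = 3.679
z = margin / u = 3.679 / 0.2015
z = 18.2581

18.2581


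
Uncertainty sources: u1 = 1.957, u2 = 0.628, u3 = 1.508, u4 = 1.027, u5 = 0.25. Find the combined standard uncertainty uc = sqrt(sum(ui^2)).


uc = sqrt(1.957^2 + 0.628^2 + 1.508^2 + 1.027^2 + 0.25^2)
uc = sqrt(7.615526)
uc = 2.7596

2.7596


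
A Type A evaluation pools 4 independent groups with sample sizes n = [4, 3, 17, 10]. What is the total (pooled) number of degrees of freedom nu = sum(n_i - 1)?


nu = sum_i (n_i - 1)
nu = ((4 - 1) + (3 - 1) + (17 - 1) + (10 - 1))
nu = 3 + 2 + 16 + 9
nu = 30

30


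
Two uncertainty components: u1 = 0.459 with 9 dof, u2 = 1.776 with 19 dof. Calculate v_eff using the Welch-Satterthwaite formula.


uc = sqrt(u1^2 + u2^2) = sqrt(0.459^2 + 1.776^2) = 1.8343547
v_eff = uc^4 / (u1^4/v1 + u2^4/v2)
= 1.8343547^4 / (0.459^4/9 + 1.776^4/19)
= 11.322264 / 0.52855427
v_eff = 21.4212

21.4212


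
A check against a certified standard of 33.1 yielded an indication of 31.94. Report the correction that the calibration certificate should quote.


Correction = standard - reading
= 33.1 - 31.94
= 1.1600

1.1600


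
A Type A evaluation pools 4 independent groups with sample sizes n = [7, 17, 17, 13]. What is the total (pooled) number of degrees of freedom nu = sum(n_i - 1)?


nu = sum_i (n_i - 1)
nu = ((7 - 1) + (17 - 1) + (17 - 1) + (13 - 1))
nu = 6 + 16 + 16 + 12
nu = 50

50


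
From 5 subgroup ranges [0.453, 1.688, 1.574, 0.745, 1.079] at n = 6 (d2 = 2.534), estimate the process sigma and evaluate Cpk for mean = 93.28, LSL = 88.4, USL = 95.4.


R_bar = (0.453 + 1.688 + 1.574 + 0.745 + 1.079) / 5 = 1.1078
sigma = R_bar / d2 = 1.1078 / 2.534 = 0.43717443
Cp = (USL - LSL)/(6*sigma) = (95.4 - 88.4)/(6*0.43717443) = 2.6687
Cpu = (95.4 - 93.28)/(3*0.43717443) = 1.6164
Cpl = (93.28 - 88.4)/(3*0.43717443) = 3.7209
Cpk = min(Cpu, Cpl) = 1.6164

1.6164


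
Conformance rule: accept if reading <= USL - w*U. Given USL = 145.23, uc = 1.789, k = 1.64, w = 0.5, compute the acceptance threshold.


U = k * uc = 1.64 * 1.789 = 2.93396
guard band g = w * U = 0.5 * 2.93396 = 1.46698
AL = USL - g = 145.23 - 1.46698
AL = 143.7630

143.7630


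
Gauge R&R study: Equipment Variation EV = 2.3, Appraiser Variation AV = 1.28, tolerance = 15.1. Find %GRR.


GRR = sqrt(EV^2 + AV^2) = sqrt(2.3^2 + 1.28^2) = 2.6321854
%GRR = GRR / tol * 100 = 2.6321854 / 15.1 * 100
%GRR = 17.4317

17.4317


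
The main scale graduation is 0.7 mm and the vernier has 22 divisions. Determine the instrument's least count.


LC = MSD / n_div
= 0.7 / 22
= 0.0318

0.0318


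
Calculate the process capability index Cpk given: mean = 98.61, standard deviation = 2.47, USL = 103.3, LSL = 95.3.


Cpu = (USL - mean) / (3*sigma) = (103.3 - 98.61) / (3*2.47) = 0.6329
Cpl = (mean - LSL) / (3*sigma) = (98.61 - 95.3) / (3*2.47) = 0.4467
Cpk = min(Cpu, Cpl) = 0.4467

0.4467


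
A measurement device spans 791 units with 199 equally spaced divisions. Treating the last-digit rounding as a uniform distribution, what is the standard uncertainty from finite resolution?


resolution = range / divisions
resolution = 791 / 199 = 3.9748744
u_res = resolution / (2*sqrt(3))
u_res = 3.9748744 / 3.4641016
u_res = 1.1474

1.1474


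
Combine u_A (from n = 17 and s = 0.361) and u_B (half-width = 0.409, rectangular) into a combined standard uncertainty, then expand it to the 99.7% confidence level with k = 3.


u_A = s / sqrt(n) = 0.361 / sqrt(17) = 0.087555361
u_B = half_width / sqrt(3) = 0.409 / sqrt(3) = 0.23613626
uc = sqrt(u_A^2 + u_B^2) = sqrt(0.087555361^2 + 0.23613626^2) = 0.25184574
U = k * uc = 3 * 0.25184574
U = 0.7555

0.7555


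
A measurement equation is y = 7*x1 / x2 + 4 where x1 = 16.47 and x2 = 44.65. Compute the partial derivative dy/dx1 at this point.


y = 7*x1 / x2 + 4
dy/dx1 = 7/x2
Evaluate at x2 = 44.65: c1 = 7 / 44.65
c1 = 0.1568

0.1568


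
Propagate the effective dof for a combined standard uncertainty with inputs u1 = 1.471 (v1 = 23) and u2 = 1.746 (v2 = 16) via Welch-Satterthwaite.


uc = sqrt(u1^2 + u2^2) = sqrt(1.471^2 + 1.746^2) = 2.2830587
v_eff = uc^4 / (u1^4/v1 + u2^4/v2)
= 2.2830587^4 / (1.471^4/23 + 1.746^4/16)
= 27.168666 / 0.78441487
v_eff = 34.6356

34.6356


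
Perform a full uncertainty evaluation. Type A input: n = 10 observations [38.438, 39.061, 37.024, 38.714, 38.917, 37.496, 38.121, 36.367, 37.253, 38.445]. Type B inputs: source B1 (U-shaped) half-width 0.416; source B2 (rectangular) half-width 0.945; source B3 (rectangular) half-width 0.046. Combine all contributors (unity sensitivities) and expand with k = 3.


mean = (38.438 + 39.061 + 37.024 + 38.714 + 38.917 + 37.496 + 38.121 + 36.367 + 37.253 + 38.445) / 10 = 37.9836
s = sqrt(sum((x - mean)^2)/(n-1)) = 0.90120391
u_A = s / sqrt(n) = 0.90120391 / sqrt(10) = 0.2849857
u_B1 = 0.416 / sqrt(2) = 0.29415642
u_B2 = 0.945 / sqrt(3) = 0.545596
u_B3 = 0.046 / sqrt(3) = 0.026558112
uc = sqrt(0.2849857^2 + 0.29415642^2 + 0.545596^2 + 0.026558112^2) = 0.68273361
U = k * uc = 3 * 0.68273361
U = 2.0482

2.0482


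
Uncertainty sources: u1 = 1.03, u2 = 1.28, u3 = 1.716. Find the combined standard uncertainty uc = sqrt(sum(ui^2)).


uc = sqrt(1.03^2 + 1.28^2 + 1.716^2)
uc = sqrt(5.643956)
uc = 2.3757

2.3757


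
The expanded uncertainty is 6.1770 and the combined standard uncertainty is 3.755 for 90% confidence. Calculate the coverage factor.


k = U / uc
k = 6.1770 / 3.755
k = 1.645

1.645


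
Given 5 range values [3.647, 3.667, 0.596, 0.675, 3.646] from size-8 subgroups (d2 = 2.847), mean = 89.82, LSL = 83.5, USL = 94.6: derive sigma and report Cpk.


R_bar = (3.647 + 3.667 + 0.596 + 0.675 + 3.646) / 5 = 2.4462
sigma = R_bar / d2 = 2.4462 / 2.847 = 0.85922023
Cp = (USL - LSL)/(6*sigma) = (94.6 - 83.5)/(6*0.85922023) = 2.1531
Cpu = (94.6 - 89.82)/(3*0.85922023) = 1.8544
Cpl = (89.82 - 83.5)/(3*0.85922023) = 2.4518
Cpk = min(Cpu, Cpl) = 1.8544

1.8544


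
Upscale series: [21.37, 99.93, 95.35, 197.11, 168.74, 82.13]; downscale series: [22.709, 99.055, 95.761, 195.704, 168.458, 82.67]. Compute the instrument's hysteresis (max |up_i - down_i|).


|21.37 - 22.709| = 1.3390
|99.93 - 99.055| = 0.8750
|95.35 - 95.761| = 0.4110
|197.11 - 195.704| = 1.4060
|168.74 - 168.458| = 0.2820
|82.13 - 82.67| = 0.5400
hysteresis = max(diffs) = 1.4060

1.4060


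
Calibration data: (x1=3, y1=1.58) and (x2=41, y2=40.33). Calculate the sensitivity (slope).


slope = (y2 - y1) / (x2 - x1)
= (40.33 - 1.58) / (41 - 3)
= 38.7500 / 38
= 1.0197

1.0197


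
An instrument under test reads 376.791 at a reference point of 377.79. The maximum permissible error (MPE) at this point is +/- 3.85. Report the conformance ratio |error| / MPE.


e = indication - reference = 376.791 - 377.79 = -0.9990
|e| = 0.9990
ratio = |e| / MPE = 0.9990 / 3.85
ratio = 0.2595

0.2595


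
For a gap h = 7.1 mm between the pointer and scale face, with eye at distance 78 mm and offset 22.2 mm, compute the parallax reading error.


error = h * offset / d
= 7.1 * 22.2 / 78
= 2.0208

2.0208


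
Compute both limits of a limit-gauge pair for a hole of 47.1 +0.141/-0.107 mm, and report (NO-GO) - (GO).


GO = nominal - lower_tol (smallest hole = maximum material condition)
GO = 47.1 - 0.107 = 46.993
NO-GO = nominal + upper_tol (largest hole = least material condition)
NO-GO = 47.1 + 0.141 = 47.241
spread = NO-GO - GO = 47.241 - 46.993 = 0.2480

0.2480


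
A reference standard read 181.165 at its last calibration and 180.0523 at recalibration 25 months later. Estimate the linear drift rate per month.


rate = (v2 - v1) / months
= (180.0523 - 181.165) / 25
= -1.1127 / 25
= -0.0445

-0.0445


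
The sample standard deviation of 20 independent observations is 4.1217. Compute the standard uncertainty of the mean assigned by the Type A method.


u_A = s / sqrt(n)
u_A = 4.1217 / sqrt(20)
u_A = 4.1217 / 4.472136
u_A = 0.9216

0.9216


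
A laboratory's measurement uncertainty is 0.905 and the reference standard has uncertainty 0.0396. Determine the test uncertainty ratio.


TUR = u_lab / u_ref
= 0.905 / 0.0396
= 22.8535

22.8535


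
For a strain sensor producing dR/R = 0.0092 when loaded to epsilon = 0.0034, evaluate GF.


GF = (dR/R) / epsilon
= 0.0092 / 0.0034
= 2.7059

2.7059


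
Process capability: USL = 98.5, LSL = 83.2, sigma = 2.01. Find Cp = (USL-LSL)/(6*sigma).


Cp = (USL - LSL) / (6 * sigma)
= (98.5 - 83.2) / (6 * 2.01)
= 15.3000 / 12.0600
= 1.2687

1.2687


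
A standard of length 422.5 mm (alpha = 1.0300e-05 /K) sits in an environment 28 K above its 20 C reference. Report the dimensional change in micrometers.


dL = L * alpha * dT
= 422.5 * 1.0300e-05 * 28
= 0.1218490 mm
dL_um = 0.1218490 * 1000 = 121.8490 um

121.8490


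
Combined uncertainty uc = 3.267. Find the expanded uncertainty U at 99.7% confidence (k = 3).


U = k * uc
U = 3 * 3.267
U = 9.8010

9.8010


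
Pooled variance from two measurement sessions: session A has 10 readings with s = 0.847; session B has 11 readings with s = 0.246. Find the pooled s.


s_p = sqrt(((n1-1)*s1^2 + (n2-1)*s2^2) / (n1+n2-2))
numerator = (10-1)*0.847^2 + (11-1)*0.246^2 = 6.456681 + 0.60516 = 7.061841
denominator = 10 + 11 - 2 = 19
s_p^2 = 7.061841 / 19 = 0.37167584
s_p = sqrt(0.37167584) = 0.6097

0.6097


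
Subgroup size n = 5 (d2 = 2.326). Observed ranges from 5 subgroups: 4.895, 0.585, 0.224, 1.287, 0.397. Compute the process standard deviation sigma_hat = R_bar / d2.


R_bar = (4.895 + 0.585 + 0.224 + 1.287 + 0.397) / 5
R_bar = 7.388 / 5 = 1.4776
sigma_hat = R_bar / d2 = 1.4776 / 2.326 = 0.6353

0.6353


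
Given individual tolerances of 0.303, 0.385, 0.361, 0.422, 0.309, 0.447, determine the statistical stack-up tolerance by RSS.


RSS = sqrt(0.303^2 + 0.385^2 + 0.361^2 + 0.422^2 + 0.309^2 + 0.447^2)
= sqrt(0.843729)
= 0.9185

0.9185


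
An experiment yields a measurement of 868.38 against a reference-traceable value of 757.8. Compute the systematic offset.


Systematic error = measured - true
= 868.38 - 757.8
= 110.5800

110.5800


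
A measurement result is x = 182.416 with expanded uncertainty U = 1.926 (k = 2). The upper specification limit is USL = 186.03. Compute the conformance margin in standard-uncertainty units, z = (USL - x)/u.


u = U / k = 1.926 / 2 = 0.963
margin = |USL - x| = |186.03 - 182.416| = 3.614
z = margin / u = 3.614 / 0.963
z = 3.7529

3.7529


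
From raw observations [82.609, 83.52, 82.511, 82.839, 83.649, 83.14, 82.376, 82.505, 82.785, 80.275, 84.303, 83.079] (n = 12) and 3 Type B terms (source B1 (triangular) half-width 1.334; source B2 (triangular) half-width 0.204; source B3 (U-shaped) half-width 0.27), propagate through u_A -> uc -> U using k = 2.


mean = (82.609 + 83.52 + 82.511 + 82.839 + 83.649 + 83.14 + 82.376 + 82.505 + 82.785 + 80.275 + 84.303 + 83.079) / 12 = 82.79925
s = sqrt(sum((x - mean)^2)/(n-1)) = 0.97495073
u_A = s / sqrt(n) = 0.97495073 / sqrt(12) = 0.28144403
u_B1 = 1.334 / sqrt(6) = 0.54460322
u_B2 = 0.204 / sqrt(6) = 0.083282651
u_B3 = 0.27 / sqrt(2) = 0.19091883
uc = sqrt(0.28144403^2 + 0.54460322^2 + 0.083282651^2 + 0.19091883^2) = 0.64744838
U = k * uc = 2 * 0.64744838
U = 1.2949

1.2949


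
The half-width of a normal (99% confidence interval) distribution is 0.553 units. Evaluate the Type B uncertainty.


u_B = half_width / 2.576
u_B = 0.553 / 2.576
u_B = 0.2147

0.2147


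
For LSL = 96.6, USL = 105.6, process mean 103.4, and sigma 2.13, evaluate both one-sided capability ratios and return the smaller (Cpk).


Cpu = (USL - mean) / (3*sigma) = (105.6 - 103.4) / (3*2.13) = 0.3443
Cpl = (mean - LSL) / (3*sigma) = (103.4 - 96.6) / (3*2.13) = 1.0642
Cpk = min(Cpu, Cpl) = 0.3443

0.3443


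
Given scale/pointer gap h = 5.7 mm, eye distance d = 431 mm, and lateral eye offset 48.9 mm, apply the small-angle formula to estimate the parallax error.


error = h * offset / d
= 5.7 * 48.9 / 431
= 0.6467

0.6467


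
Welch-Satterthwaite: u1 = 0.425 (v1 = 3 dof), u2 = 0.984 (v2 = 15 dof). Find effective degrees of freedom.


uc = sqrt(u1^2 + u2^2) = sqrt(0.425^2 + 0.984^2) = 1.0718587
v_eff = uc^4 / (u1^4/v1 + u2^4/v2)
= 1.0718587^4 / (0.425^4/3 + 0.984^4/15)
= 1.3199277 / 0.073376442
v_eff = 17.9884

17.9884


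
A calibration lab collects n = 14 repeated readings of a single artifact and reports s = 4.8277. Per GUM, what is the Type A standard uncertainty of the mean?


u_A = s / sqrt(n)
u_A = 4.8277 / sqrt(14)
u_A = 4.8277 / 3.7416574
u_A = 1.2903

1.2903


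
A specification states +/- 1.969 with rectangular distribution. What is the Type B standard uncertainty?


u_B = half_width / sqrt(3)
u_B = 1.969 / 1.7320508
u_B = 1.1368

1.1368


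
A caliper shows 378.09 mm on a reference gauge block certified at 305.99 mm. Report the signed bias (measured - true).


Systematic error = measured - true
= 378.09 - 305.99
= 72.1000

72.1000


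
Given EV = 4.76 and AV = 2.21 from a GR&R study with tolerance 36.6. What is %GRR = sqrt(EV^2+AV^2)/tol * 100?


GRR = sqrt(EV^2 + AV^2) = sqrt(4.76^2 + 2.21^2) = 5.2480187
%GRR = GRR / tol * 100 = 5.2480187 / 36.6 * 100
%GRR = 14.3388

14.3388


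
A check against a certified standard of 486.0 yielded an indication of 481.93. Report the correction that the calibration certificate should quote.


Correction = standard - reading
= 486.0 - 481.93
= 4.0700

4.0700


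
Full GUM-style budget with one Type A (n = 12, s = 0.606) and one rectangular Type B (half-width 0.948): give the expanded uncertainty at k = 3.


u_A = s / sqrt(n) = 0.606 / sqrt(12) = 0.17493713
u_B = half_width / sqrt(3) = 0.948 / sqrt(3) = 0.54732806
uc = sqrt(u_A^2 + u_B^2) = sqrt(0.17493713^2 + 0.54732806^2) = 0.57460509
U = k * uc = 3 * 0.57460509
U = 1.7238

1.7238


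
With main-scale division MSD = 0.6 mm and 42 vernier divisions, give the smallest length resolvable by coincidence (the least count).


LC = MSD / n_div
= 0.6 / 42
= 0.0143

0.0143


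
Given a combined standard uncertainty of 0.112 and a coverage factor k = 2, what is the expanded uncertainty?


U = k * uc
U = 2 * 0.112
U = 0.2240

0.2240


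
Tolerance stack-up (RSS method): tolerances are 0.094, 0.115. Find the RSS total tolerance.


RSS = sqrt(0.094^2 + 0.115^2)
= sqrt(0.022061)
= 0.1485

0.1485


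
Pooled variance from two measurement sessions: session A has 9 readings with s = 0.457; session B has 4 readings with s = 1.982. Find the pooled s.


s_p = sqrt(((n1-1)*s1^2 + (n2-1)*s2^2) / (n1+n2-2))
numerator = (9-1)*0.457^2 + (4-1)*1.982^2 = 1.670792 + 11.784972 = 13.455764
denominator = 9 + 4 - 2 = 11
s_p^2 = 13.455764 / 11 = 1.2232513
s_p = sqrt(1.2232513) = 1.1060

1.1060


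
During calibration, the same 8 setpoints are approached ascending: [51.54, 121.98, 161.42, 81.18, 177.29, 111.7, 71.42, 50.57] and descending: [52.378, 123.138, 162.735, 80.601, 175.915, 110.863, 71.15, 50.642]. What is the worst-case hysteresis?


|51.54 - 52.378| = 0.8380
|121.98 - 123.138| = 1.1580
|161.42 - 162.735| = 1.3150
|81.18 - 80.601| = 0.5790
|177.29 - 175.915| = 1.3750
|111.7 - 110.863| = 0.8370
|71.42 - 71.15| = 0.2700
|50.57 - 50.642| = 0.0720
hysteresis = max(diffs) = 1.3750

1.3750


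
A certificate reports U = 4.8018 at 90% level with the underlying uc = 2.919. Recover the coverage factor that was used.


k = U / uc
k = 4.8018 / 2.919
k = 1.645

1.645


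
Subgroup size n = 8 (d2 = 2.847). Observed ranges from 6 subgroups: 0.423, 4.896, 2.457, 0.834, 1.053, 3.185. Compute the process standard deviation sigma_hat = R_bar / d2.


R_bar = (0.423 + 4.896 + 2.457 + 0.834 + 1.053 + 3.185) / 6
R_bar = 12.848 / 6 = 2.1413333
sigma_hat = R_bar / d2 = 2.1413333 / 2.847 = 0.7521

0.7521


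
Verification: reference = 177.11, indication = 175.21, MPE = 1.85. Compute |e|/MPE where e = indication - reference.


e = indication - reference = 175.21 - 177.11 = -1.9000
|e| = 1.9000
ratio = |e| / MPE = 1.9000 / 1.85
ratio = 1.0270

1.0270


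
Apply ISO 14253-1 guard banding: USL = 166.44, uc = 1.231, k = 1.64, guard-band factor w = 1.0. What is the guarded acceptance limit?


U = k * uc = 1.64 * 1.231 = 2.01884
guard band g = w * U = 1.0 * 2.01884 = 2.01884
AL = USL - g = 166.44 - 2.01884
AL = 164.4212

164.4212


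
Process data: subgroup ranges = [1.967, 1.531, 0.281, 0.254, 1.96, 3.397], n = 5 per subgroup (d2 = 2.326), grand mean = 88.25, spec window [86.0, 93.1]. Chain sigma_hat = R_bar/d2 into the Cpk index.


R_bar = (1.967 + 1.531 + 0.281 + 0.254 + 1.96 + 3.397) / 6 = 1.565
sigma = R_bar / d2 = 1.565 / 2.326 = 0.67282889
Cp = (USL - LSL)/(6*sigma) = (93.1 - 86.0)/(6*0.67282889) = 1.7587
Cpu = (93.1 - 88.25)/(3*0.67282889) = 2.4028
Cpl = (88.25 - 86.0)/(3*0.67282889) = 1.1147
Cpk = min(Cpu, Cpl) = 1.1147

1.1147


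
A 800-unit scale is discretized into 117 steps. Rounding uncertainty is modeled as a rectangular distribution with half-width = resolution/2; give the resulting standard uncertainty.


resolution = range / divisions
resolution = 800 / 117 = 6.8376068
u_res = resolution / (2*sqrt(3))
u_res = 6.8376068 / 3.4641016
u_res = 1.9738

1.9738


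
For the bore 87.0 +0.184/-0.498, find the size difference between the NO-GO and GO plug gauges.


GO = nominal - lower_tol (smallest hole = maximum material condition)
GO = 87.0 - 0.498 = 86.502
NO-GO = nominal + upper_tol (largest hole = least material condition)
NO-GO = 87.0 + 0.184 = 87.184
spread = NO-GO - GO = 87.184 - 86.502 = 0.6820

0.6820


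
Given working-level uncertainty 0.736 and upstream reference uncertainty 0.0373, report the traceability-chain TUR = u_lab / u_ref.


TUR = u_lab / u_ref
= 0.736 / 0.0373
= 19.7319

19.7319


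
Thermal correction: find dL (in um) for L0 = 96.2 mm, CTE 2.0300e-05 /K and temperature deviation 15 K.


dL = L * alpha * dT
= 96.2 * 2.0300e-05 * 15
= 0.0292929 mm
dL_um = 0.0292929 * 1000 = 29.2929 um

29.2929


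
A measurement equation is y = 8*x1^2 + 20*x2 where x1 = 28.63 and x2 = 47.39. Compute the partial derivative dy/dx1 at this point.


y = 8*x1^2 + 20*x2
dy/dx1 = 2*8*x1
Evaluate at x1 = 28.63: c1 = 16 * 28.63
c1 = 458.0800

458.0800


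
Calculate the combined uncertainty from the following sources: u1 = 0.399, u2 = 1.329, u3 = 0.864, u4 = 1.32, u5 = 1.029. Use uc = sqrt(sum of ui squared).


uc = sqrt(0.399^2 + 1.329^2 + 0.864^2 + 1.32^2 + 1.029^2)
uc = sqrt(5.473179)
uc = 2.3395

2.3395


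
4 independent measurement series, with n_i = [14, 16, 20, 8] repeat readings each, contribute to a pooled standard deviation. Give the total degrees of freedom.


nu = sum_i (n_i - 1)
nu = ((14 - 1) + (16 - 1) + (20 - 1) + (8 - 1))
nu = 13 + 15 + 19 + 7
nu = 54

54


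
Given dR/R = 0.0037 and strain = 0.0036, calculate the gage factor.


GF = (dR/R) / epsilon
= 0.0037 / 0.0036
= 1.0278

1.0278


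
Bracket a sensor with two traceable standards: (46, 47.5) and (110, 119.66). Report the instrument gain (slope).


slope = (y2 - y1) / (x2 - x1)
= (119.66 - 47.5) / (110 - 46)
= 72.1600 / 64
= 1.1275

1.1275


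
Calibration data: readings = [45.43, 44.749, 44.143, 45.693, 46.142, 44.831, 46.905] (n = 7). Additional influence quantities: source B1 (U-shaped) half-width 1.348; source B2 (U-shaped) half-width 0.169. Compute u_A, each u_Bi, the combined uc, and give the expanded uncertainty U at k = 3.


mean = (45.43 + 44.749 + 44.143 + 45.693 + 46.142 + 44.831 + 46.905) / 7 = 45.41328571
s = sqrt(sum((x - mean)^2)/(n-1)) = 0.93351606
u_A = s / sqrt(n) = 0.93351606 / sqrt(7) = 0.35283591
u_B1 = 1.348 / sqrt(2) = 0.95317994
u_B2 = 0.169 / sqrt(2) = 0.11950105
uc = sqrt(0.35283591^2 + 0.95317994^2 + 0.11950105^2) = 1.0233893
U = k * uc = 3 * 1.0233893
U = 3.0702

3.0702


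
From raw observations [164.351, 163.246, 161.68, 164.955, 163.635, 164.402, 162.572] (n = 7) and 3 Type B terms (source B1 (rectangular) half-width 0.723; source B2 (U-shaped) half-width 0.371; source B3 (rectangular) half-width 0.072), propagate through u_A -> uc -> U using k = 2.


mean = (164.351 + 163.246 + 161.68 + 164.955 + 163.635 + 164.402 + 162.572) / 7 = 163.5487143
s = sqrt(sum((x - mean)^2)/(n-1)) = 1.1470646
u_A = s / sqrt(n) = 1.1470646 / sqrt(7) = 0.43354967
u_B1 = 0.723 / sqrt(3) = 0.41742424
u_B2 = 0.371 / sqrt(2) = 0.26233662
u_B3 = 0.072 / sqrt(3) = 0.041569219
uc = sqrt(0.43354967^2 + 0.41742424^2 + 0.26233662^2 + 0.041569219^2) = 0.65784255
U = k * uc = 2 * 0.65784255
U = 1.3157

1.3157


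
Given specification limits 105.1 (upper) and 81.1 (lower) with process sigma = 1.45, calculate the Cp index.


Cp = (USL - LSL) / (6 * sigma)
= (105.1 - 81.1) / (6 * 1.45)
= 24.0000 / 8.7000
= 2.7586

2.7586


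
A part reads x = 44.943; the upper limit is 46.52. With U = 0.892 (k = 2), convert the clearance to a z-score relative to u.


u = U / k = 0.892 / 2 = 0.446
margin = |USL - x| = |46.52 - 44.943| = 1.577
z = margin / u = 1.577 / 0.446
z = 3.5359

3.5359


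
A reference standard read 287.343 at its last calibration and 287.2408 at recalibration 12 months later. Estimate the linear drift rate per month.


rate = (v2 - v1) / months
= (287.2408 - 287.343) / 12
= -0.1022 / 12
= -0.0085

-0.0085


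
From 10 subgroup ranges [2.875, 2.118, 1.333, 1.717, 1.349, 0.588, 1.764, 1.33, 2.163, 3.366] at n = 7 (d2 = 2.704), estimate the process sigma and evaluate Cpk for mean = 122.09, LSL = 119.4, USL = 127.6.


R_bar = (2.875 + 2.118 + 1.333 + 1.717 + 1.349 + 0.588 + 1.764 + 1.33 + 2.163 + 3.366) / 10 = 1.8603
sigma = R_bar / d2 = 1.8603 / 2.704 = 0.68798077
Cp = (USL - LSL)/(6*sigma) = (127.6 - 119.4)/(6*0.68798077) = 1.9865
Cpu = (127.6 - 122.09)/(3*0.68798077) = 2.6696
Cpl = (122.09 - 119.4)/(3*0.68798077) = 1.3033
Cpk = min(Cpu, Cpl) = 1.3033

1.3033


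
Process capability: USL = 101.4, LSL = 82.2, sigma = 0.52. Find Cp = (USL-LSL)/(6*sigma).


Cp = (USL - LSL) / (6 * sigma)
= (101.4 - 82.2) / (6 * 0.52)
= 19.2000 / 3.1200
= 6.1538

6.1538


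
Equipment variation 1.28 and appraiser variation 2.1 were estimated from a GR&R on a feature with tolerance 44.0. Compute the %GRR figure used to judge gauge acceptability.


GRR = sqrt(EV^2 + AV^2) = sqrt(1.28^2 + 2.1^2) = 2.4593495
%GRR = GRR / tol * 100 = 2.4593495 / 44.0 * 100
%GRR = 5.5894

5.5894


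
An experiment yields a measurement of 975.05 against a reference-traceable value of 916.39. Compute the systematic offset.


Systematic error = measured - true
= 975.05 - 916.39
= 58.6600

58.6600


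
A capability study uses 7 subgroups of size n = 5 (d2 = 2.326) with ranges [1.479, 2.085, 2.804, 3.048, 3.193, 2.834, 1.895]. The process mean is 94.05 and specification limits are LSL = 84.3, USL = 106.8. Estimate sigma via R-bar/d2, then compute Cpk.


R_bar = (1.479 + 2.085 + 2.804 + 3.048 + 3.193 + 2.834 + 1.895) / 7 = 2.4768571
sigma = R_bar / d2 = 2.4768571 / 2.326 = 1.0648569
Cp = (USL - LSL)/(6*sigma) = (106.8 - 84.3)/(6*1.0648569) = 3.5216
Cpu = (106.8 - 94.05)/(3*1.0648569) = 3.9911
Cpl = (94.05 - 84.3)/(3*1.0648569) = 3.0521
Cpk = min(Cpu, Cpl) = 3.0521

3.0521


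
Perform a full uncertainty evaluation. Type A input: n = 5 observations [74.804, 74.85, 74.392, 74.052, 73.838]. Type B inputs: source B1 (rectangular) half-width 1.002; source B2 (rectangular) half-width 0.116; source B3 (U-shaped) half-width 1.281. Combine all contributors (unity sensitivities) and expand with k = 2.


mean = (74.804 + 74.85 + 74.392 + 74.052 + 73.838) / 5 = 74.3872
s = sqrt(sum((x - mean)^2)/(n-1)) = 0.4477468
u_A = s / sqrt(n) = 0.4477468 / sqrt(5) = 0.20023846
u_B1 = 1.002 / sqrt(3) = 0.57850497
u_B2 = 0.116 / sqrt(3) = 0.066972631
u_B3 = 1.281 / sqrt(2) = 0.90580379
uc = sqrt(0.20023846^2 + 0.57850497^2 + 0.066972631^2 + 0.90580379^2) = 1.0953215
U = k * uc = 2 * 1.0953215
U = 2.1906

2.1906


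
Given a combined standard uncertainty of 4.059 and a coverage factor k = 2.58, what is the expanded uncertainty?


U = k * uc
U = 2.58 * 4.059
U = 10.4722

10.4722


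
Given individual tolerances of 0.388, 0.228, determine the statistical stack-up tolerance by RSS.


RSS = sqrt(0.388^2 + 0.228^2)
= sqrt(0.202528)
= 0.4500

0.4500


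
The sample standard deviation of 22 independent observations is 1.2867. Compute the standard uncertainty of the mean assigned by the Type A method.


u_A = s / sqrt(n)
u_A = 1.2867 / sqrt(22)
u_A = 1.2867 / 4.6904158
u_A = 0.2743

0.2743


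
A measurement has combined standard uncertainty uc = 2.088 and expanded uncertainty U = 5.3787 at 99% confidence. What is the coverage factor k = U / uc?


k = U / uc
k = 5.3787 / 2.088
k = 2.576

2.576


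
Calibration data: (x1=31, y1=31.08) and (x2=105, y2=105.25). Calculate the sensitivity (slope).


slope = (y2 - y1) / (x2 - x1)
= (105.25 - 31.08) / (105 - 31)
= 74.1700 / 74
= 1.0023

1.0023


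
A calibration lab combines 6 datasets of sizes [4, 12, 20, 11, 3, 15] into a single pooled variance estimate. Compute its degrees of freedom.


nu = sum_i (n_i - 1)
nu = ((4 - 1) + (12 - 1) + (20 - 1) + (11 - 1) + (3 - 1) + (15 - 1))
nu = 3 + 11 + 19 + 10 + 2 + 14
nu = 59

59


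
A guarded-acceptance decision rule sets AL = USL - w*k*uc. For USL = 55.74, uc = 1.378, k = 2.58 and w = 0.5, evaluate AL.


U = k * uc = 2.58 * 1.378 = 3.55524
guard band g = w * U = 0.5 * 3.55524 = 1.77762
AL = USL - g = 55.74 - 1.77762
AL = 53.9624

53.9624


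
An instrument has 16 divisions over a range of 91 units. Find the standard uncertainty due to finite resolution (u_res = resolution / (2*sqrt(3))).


resolution = range / divisions
resolution = 91 / 16 = 5.6875
u_res = resolution / (2*sqrt(3))
u_res = 5.6875 / 3.4641016
u_res = 1.6418

1.6418


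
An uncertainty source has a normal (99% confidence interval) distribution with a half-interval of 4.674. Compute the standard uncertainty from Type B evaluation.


u_B = half_width / 2.576
u_B = 4.674 / 2.576
u_B = 1.8144

1.8144


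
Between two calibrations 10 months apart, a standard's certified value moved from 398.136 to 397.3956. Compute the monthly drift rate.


rate = (v2 - v1) / months
= (397.3956 - 398.136) / 10
= -0.7404 / 10
= -0.0740

-0.0740


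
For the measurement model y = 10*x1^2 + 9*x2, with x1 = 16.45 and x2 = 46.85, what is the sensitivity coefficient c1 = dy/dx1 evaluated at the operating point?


y = 10*x1^2 + 9*x2
dy/dx1 = 2*10*x1
Evaluate at x1 = 16.45: c1 = 20 * 16.45
c1 = 329.0000

329.0000


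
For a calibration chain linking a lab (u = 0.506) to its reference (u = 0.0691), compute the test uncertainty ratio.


TUR = u_lab / u_ref
= 0.506 / 0.0691
= 7.3227

7.3227


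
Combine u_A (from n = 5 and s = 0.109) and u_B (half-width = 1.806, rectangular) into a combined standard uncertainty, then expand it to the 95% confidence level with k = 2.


u_A = s / sqrt(n) = 0.109 / sqrt(5) = 0.048746282
u_B = half_width / sqrt(3) = 1.806 / sqrt(3) = 1.0426946
uc = sqrt(u_A^2 + u_B^2) = sqrt(0.048746282^2 + 1.0426946^2) = 1.0438334
U = k * uc = 2 * 1.0438334
U = 2.0877

2.0877


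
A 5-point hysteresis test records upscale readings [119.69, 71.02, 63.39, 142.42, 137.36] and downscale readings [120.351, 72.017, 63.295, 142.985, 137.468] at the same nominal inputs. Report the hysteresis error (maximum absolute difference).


|119.69 - 120.351| = 0.6610
|71.02 - 72.017| = 0.9970
|63.39 - 63.295| = 0.0950
|142.42 - 142.985| = 0.5650
|137.36 - 137.468| = 0.1080
hysteresis = max(diffs) = 0.9970

0.9970


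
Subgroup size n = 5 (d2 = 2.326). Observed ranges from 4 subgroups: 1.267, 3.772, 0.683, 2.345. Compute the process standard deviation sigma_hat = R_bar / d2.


R_bar = (1.267 + 3.772 + 0.683 + 2.345) / 4
R_bar = 8.067 / 4 = 2.01675
sigma_hat = R_bar / d2 = 2.01675 / 2.326 = 0.8670

0.8670


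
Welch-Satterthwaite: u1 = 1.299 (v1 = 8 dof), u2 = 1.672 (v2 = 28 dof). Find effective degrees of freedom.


uc = sqrt(u1^2 + u2^2) = sqrt(1.299^2 + 1.672^2) = 2.1173061
v_eff = uc^4 / (u1^4/v1 + u2^4/v2)
= 2.1173061^4 / (1.299^4/8 + 1.672^4/28)
= 20.097156 / 0.63503276
v_eff = 31.6474

31.6474


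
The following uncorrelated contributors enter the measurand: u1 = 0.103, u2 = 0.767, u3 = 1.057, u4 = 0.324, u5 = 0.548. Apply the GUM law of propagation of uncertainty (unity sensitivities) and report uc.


uc = sqrt(0.103^2 + 0.767^2 + 1.057^2 + 0.324^2 + 0.548^2)
uc = sqrt(2.121427)
uc = 1.4565

1.4565


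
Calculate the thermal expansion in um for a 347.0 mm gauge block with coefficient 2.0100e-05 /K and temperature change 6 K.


dL = L * alpha * dT
= 347.0 * 2.0100e-05 * 6
= 0.0418482 mm
dL_um = 0.0418482 * 1000 = 41.8482 um

41.8482


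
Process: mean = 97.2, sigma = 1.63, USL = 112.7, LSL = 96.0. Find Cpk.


Cpu = (USL - mean) / (3*sigma) = (112.7 - 97.2) / (3*1.63) = 3.1697
Cpl = (mean - LSL) / (3*sigma) = (97.2 - 96.0) / (3*1.63) = 0.2454
Cpk = min(Cpu, Cpl) = 0.2454

0.2454


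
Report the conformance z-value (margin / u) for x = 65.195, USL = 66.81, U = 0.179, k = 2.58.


u = U / k = 0.179 / 2.58 = 0.069379845
margin = |USL - x| = |66.81 - 65.195| = 1.615
z = margin / u = 1.615 / 0.069379845
z = 23.2777

23.2777


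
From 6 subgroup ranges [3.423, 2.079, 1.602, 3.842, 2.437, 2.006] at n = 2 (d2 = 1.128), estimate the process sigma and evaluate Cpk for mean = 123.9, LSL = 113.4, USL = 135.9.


R_bar = (3.423 + 2.079 + 1.602 + 3.842 + 2.437 + 2.006) / 6 = 2.5648333
sigma = R_bar / d2 = 2.5648333 / 1.128 = 2.2737884
Cp = (USL - LSL)/(6*sigma) = (135.9 - 113.4)/(6*2.2737884) = 1.6492
Cpu = (135.9 - 123.9)/(3*2.2737884) = 1.7592
Cpl = (123.9 - 113.4)/(3*2.2737884) = 1.5393
Cpk = min(Cpu, Cpl) = 1.5393

1.5393


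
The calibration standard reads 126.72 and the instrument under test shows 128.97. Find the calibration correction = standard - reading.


Correction = standard - reading
= 126.72 - 128.97
= -2.2500

-2.2500


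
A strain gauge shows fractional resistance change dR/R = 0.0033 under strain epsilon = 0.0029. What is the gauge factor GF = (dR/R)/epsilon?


GF = (dR/R) / epsilon
= 0.0033 / 0.0029
= 1.1379

1.1379


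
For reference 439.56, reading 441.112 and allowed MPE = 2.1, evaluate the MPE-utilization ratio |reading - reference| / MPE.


e = indication - reference = 441.112 - 439.56 = 1.5520
|e| = 1.5520
ratio = |e| / MPE = 1.5520 / 2.1
ratio = 0.7390

0.7390


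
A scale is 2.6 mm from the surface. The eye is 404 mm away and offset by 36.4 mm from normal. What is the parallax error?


error = h * offset / d
= 2.6 * 36.4 / 404
= 0.2343

0.2343


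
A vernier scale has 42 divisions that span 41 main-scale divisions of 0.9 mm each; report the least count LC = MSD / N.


LC = MSD / n_div
= 0.9 / 42
= 0.0214

0.0214


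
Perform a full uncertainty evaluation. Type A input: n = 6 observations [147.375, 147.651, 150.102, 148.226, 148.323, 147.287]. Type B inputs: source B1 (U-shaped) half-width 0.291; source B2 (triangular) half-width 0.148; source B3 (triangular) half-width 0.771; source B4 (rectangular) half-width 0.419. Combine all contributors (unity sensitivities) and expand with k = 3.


mean = (147.375 + 147.651 + 150.102 + 148.226 + 148.323 + 147.287) / 6 = 148.1606667
s = sqrt(sum((x - mean)^2)/(n-1)) = 1.0430457
u_A = s / sqrt(n) = 1.0430457 / sqrt(6) = 0.42582162
u_B1 = 0.291 / sqrt(2) = 0.20576807
u_B2 = 0.148 / sqrt(6) = 0.060420747
u_B3 = 0.771 / sqrt(6) = 0.31475943
u_B4 = 0.419 / sqrt(3) = 0.24190976
uc = sqrt(0.42582162^2 + 0.20576807^2 + 0.060420747^2 + 0.31475943^2 + 0.24190976^2) = 0.62041039
U = k * uc = 3 * 0.62041039
U = 1.8612

1.8612


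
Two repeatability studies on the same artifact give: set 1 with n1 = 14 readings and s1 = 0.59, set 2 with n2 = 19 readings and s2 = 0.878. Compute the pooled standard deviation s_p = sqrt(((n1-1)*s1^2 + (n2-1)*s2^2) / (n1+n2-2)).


s_p = sqrt(((n1-1)*s1^2 + (n2-1)*s2^2) / (n1+n2-2))
numerator = (14-1)*0.59^2 + (19-1)*0.878^2 = 4.5253 + 13.875912 = 18.401212
denominator = 14 + 19 - 2 = 31
s_p^2 = 18.401212 / 31 = 0.59358748
s_p = sqrt(0.59358748) = 0.7704

0.7704


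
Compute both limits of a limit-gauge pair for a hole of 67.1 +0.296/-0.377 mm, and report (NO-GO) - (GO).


GO = nominal - lower_tol (smallest hole = maximum material condition)
GO = 67.1 - 0.377 = 66.723
NO-GO = nominal + upper_tol (largest hole = least material condition)
NO-GO = 67.1 + 0.296 = 67.396
spread = NO-GO - GO = 67.396 - 66.723 = 0.6730

0.6730


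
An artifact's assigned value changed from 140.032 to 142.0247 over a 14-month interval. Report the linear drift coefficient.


rate = (v2 - v1) / months
= (142.0247 - 140.032) / 14
= 1.9927 / 14
= 0.1423

0.1423


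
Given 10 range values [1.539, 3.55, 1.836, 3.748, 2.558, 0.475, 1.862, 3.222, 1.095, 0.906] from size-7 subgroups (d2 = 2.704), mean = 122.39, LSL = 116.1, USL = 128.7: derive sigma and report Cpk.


R_bar = (1.539 + 3.55 + 1.836 + 3.748 + 2.558 + 0.475 + 1.862 + 3.222 + 1.095 + 0.906) / 10 = 2.0791
sigma = R_bar / d2 = 2.0791 / 2.704 = 0.76889793
Cp = (USL - LSL)/(6*sigma) = (128.7 - 116.1)/(6*0.76889793) = 2.7312
Cpu = (128.7 - 122.39)/(3*0.76889793) = 2.7355
Cpl = (122.39 - 116.1)/(3*0.76889793) = 2.7268
Cpk = min(Cpu, Cpl) = 2.7268

2.7268


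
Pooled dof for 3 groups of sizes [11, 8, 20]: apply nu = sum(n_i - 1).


nu = sum_i (n_i - 1)
nu = ((11 - 1) + (8 - 1) + (20 - 1))
nu = 10 + 7 + 19
nu = 36

36


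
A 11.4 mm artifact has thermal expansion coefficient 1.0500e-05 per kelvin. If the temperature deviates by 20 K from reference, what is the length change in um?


dL = L * alpha * dT
= 11.4 * 1.0500e-05 * 20
= 0.0023940 mm
dL_um = 0.0023940 * 1000 = 2.3940 um

2.3940


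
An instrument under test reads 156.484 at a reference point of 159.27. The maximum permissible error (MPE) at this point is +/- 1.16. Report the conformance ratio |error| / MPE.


e = indication - reference = 156.484 - 159.27 = -2.7860
|e| = 2.7860
ratio = |e| / MPE = 2.7860 / 1.16
ratio = 2.4017

2.4017


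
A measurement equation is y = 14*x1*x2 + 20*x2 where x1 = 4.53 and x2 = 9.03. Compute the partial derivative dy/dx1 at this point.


y = 14*x1*x2 + 20*x2
dy/dx1 = 14*x2
Evaluate at x2 = 9.03: c1 = 14 * 9.03
c1 = 126.4200

126.4200


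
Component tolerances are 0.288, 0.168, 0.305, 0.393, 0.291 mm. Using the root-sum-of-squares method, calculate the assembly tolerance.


RSS = sqrt(0.288^2 + 0.168^2 + 0.305^2 + 0.393^2 + 0.291^2)
= sqrt(0.443323)
= 0.6658

0.6658


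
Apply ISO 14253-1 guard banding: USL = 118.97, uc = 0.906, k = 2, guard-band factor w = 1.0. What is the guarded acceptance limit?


U = k * uc = 2 * 0.906 = 1.812
guard band g = w * U = 1.0 * 1.812 = 1.812
AL = USL - g = 118.97 - 1.812
AL = 117.1580

117.1580


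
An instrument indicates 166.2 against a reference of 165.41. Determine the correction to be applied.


Correction = standard - reading
= 165.41 - 166.2
= -0.7900

-0.7900


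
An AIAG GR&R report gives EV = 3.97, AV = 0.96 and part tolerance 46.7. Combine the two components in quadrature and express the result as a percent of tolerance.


GRR = sqrt(EV^2 + AV^2) = sqrt(3.97^2 + 0.96^2) = 4.0844216
%GRR = GRR / tol * 100 = 4.0844216 / 46.7 * 100
%GRR = 8.7461

8.7461


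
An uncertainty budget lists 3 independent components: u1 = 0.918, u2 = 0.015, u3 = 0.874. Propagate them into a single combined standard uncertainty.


uc = sqrt(0.918^2 + 0.015^2 + 0.874^2)
uc = sqrt(1.606825)
uc = 1.2676

1.2676


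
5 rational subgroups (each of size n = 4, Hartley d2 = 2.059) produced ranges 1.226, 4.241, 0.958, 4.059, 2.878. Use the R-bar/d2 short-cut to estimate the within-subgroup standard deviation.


R_bar = (1.226 + 4.241 + 0.958 + 4.059 + 2.878) / 5
R_bar = 13.362 / 5 = 2.6724
sigma_hat = R_bar / d2 = 2.6724 / 2.059 = 1.2979

1.2979


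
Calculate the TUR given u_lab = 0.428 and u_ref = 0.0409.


TUR = u_lab / u_ref
= 0.428 / 0.0409
= 10.4645

10.4645


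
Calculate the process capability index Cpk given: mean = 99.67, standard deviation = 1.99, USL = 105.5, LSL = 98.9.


Cpu = (USL - mean) / (3*sigma) = (105.5 - 99.67) / (3*1.99) = 0.9765
Cpl = (mean - LSL) / (3*sigma) = (99.67 - 98.9) / (3*1.99) = 0.1290
Cpk = min(Cpu, Cpl) = 0.1290

0.1290


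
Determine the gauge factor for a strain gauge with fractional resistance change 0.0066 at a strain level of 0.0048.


GF = (dR/R) / epsilon
= 0.0066 / 0.0048
= 1.3750

1.3750


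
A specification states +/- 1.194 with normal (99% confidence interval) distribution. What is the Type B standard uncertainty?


u_B = half_width / 2.576
u_B = 1.194 / 2.576
u_B = 0.4635

0.4635


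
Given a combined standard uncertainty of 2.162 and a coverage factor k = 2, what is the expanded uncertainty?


U = k * uc
U = 2 * 2.162
U = 4.3240

4.3240


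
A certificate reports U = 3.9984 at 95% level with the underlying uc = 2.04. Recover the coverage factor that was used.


k = U / uc
k = 3.9984 / 2.04
k = 1.96

1.96


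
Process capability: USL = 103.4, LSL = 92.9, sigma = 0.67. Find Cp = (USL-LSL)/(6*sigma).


Cp = (USL - LSL) / (6 * sigma)
= (103.4 - 92.9) / (6 * 0.67)
= 10.5000 / 4.0200
= 2.6119

2.6119


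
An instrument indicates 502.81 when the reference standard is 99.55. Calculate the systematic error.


Systematic error = measured - true
= 502.81 - 99.55
= 403.2600

403.2600


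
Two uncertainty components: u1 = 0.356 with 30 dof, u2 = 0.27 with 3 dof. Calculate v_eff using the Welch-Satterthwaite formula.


uc = sqrt(u1^2 + u2^2) = sqrt(0.356^2 + 0.27^2) = 0.44680645
v_eff = uc^4 / (u1^4/v1 + u2^4/v2)
= 0.44680645^4 / (0.356^4/30 + 0.27^4/3)
= 0.039854534 / 0.0023068705
v_eff = 17.2765

17.2765


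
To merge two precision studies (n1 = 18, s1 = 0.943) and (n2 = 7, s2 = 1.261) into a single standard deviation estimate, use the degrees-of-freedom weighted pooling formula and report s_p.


s_p = sqrt(((n1-1)*s1^2 + (n2-1)*s2^2) / (n1+n2-2))
numerator = (18-1)*0.943^2 + (7-1)*1.261^2 = 15.117233 + 9.540726 = 24.657959
denominator = 18 + 7 - 2 = 23
s_p^2 = 24.657959 / 23 = 1.0720852
s_p = sqrt(1.0720852) = 1.0354

1.0354


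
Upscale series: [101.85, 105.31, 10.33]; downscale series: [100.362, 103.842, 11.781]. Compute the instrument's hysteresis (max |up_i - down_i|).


|101.85 - 100.362| = 1.4880
|105.31 - 103.842| = 1.4680
|10.33 - 11.781| = 1.4510
hysteresis = max(diffs) = 1.4880

1.4880


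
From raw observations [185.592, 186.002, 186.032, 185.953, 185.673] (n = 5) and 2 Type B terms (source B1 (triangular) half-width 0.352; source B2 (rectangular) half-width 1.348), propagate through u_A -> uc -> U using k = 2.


mean = (185.592 + 186.002 + 186.032 + 185.953 + 185.673) / 5 = 185.8504
s = sqrt(sum((x - mean)^2)/(n-1)) = 0.20293423
u_A = s / sqrt(n) = 0.20293423 / sqrt(5) = 0.090754947
u_B1 = 0.352 / sqrt(6) = 0.1437034
u_B2 = 1.348 / sqrt(3) = 0.77826816
uc = sqrt(0.090754947^2 + 0.1437034^2 + 0.77826816^2) = 0.79661061
U = k * uc = 2 * 0.79661061
U = 1.5932

1.5932
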